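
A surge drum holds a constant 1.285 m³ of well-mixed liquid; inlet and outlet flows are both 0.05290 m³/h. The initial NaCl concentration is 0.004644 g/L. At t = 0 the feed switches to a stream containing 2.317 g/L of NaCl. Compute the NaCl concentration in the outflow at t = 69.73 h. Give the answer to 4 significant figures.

2.186 g/L

Unsteady species balance (constant V, well mixed): V dC/dt = Q(C_in − C).
Rewrite as dC/dt + C/τ = C_in/τ, τ = V/Q = 24.2911 h.
This is linear first-order; C(t) = C_in + (C₀ − C_in) e^(−t/τ).
C(69.73) = 2.317 + (0.004644 − 2.317)·e^(−69.73/24.2911) = 2.317 + (-2.31236)·0.0566651 = 2.18597 g/L.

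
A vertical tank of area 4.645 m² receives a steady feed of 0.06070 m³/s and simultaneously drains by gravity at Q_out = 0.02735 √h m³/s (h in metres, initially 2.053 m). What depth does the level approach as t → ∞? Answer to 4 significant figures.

Unsteady balance on liquid volume: A dh/dt = Q_in − 0.02735 √h. At steady state dh/dt = 0:
Q_in = 0.02735 √h_ss ⇒ √h_ss = 0.06070/0.02735 = 2.21938.
h_ss = 2.21938² = 4.92564 m. (Since h₀ = 2.053 m < h_ss, the level will rise toward this value.)

4.926 m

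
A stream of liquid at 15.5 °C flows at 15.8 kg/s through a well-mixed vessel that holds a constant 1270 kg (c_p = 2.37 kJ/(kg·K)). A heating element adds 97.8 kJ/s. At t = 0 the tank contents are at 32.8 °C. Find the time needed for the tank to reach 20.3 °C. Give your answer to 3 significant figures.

M c_p dT/dt = ṁ c_p (T_in − T) + Q̇.
τ = M/ṁ = 80.380 s; T_ss = T_in + Q̇/(ṁ c_p) = 18.112 °C.
T(t) = T_ss + (T₀ − T_ss) e^(−t/τ). Set T = 20.3:
e^(−t/τ) = (20.3 − 18.112)/(32.8 − 18.112) = 0.14898
t = −80.380 · ln(0.14898) = 153.04 s.

153 s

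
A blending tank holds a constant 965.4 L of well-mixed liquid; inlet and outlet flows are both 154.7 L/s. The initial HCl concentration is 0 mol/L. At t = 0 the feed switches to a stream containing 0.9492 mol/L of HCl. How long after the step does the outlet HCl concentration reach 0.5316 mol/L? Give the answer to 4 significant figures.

Species balance on the tank: V dC/dt = Q(C_in − C), so τ = V/Q = 6.24047 s.
C(t) = C_in + (C₀ − C_in) e^(−t/τ). Set C = 0.5316 and solve for t:
e^(−t/τ) = (C − C_in)/(C₀ − C_in) = (0.5316 − 0.9492)/(0 − 0.9492) = 0.439949
t = −τ ln(…) = 6.24047 × 0.821095 = 5.12402 s.

5.124 s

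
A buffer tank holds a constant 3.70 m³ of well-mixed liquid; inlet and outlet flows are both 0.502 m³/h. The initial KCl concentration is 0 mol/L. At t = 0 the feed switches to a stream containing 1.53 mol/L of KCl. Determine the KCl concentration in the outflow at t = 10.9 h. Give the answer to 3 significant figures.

Mass balance on the solute (V constant): V dC/dt = Q(C_in − C).
So dC/dt = (C_in − C)/τ with τ = V/Q = 3.70/0.502 = 7.3705 h.
Integrating: C(t) = C_in + (C₀ − C_in) e^(−t/τ).
C(10.9) = 1.53 + (0 − 1.53)·e^(−10.9/7.3705) = 1.53 + (-1.5300)·0.22790 = 1.1813 mol/L.

1.18 mol/L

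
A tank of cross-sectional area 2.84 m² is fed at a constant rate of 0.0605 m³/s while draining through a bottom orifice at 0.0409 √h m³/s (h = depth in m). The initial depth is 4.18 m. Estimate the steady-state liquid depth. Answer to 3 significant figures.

A dh/dt = Q_in − 0.0409 √h. Steady state requires inflow = outflow:
Q_in = 0.0409 √h_ss ⇒ √h_ss = 0.0605/0.0409 = 1.4792.
h_ss = 1.4792² = 2.1881 m. (Since h₀ = 4.18 m > h_ss, the level will fall toward this value.)

2.19 m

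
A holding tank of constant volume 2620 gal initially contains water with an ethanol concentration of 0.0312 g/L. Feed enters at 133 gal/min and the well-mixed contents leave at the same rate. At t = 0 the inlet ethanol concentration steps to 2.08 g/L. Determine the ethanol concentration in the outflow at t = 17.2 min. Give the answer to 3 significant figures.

Species balance on the tank: V dC/dt = Q(C_in − C).
Rewrite as dC/dt + C/τ = C_in/τ, τ = V/Q = 19.699 min.
C approaches C_in exponentially: C(t) = C_in + (C₀ − C_in) e^(−t/τ).
C(17.2) = 2.08 + (0.0312 − 2.08)·e^(−17.2/19.699) = 2.08 + (-2.0488)·0.41764 = 1.2243 g/L.

1.22 g/L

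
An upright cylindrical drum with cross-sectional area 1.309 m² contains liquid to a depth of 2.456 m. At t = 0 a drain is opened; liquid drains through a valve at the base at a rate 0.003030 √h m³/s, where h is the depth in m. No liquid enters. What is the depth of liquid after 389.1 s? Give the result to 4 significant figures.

With no inflow, A dh/dt = −0.003030 √h.
∫ h^(−1/2) dh = −(0.003030/A) ∫ dt, giving 2√h = 2√h₀ − (0.003030/A) t.
√h = √2.456 − 0.003030·389.1/(2·1.309) = 1.56716 − 0.450333 = 1.11683.
h = 1.11683² = 1.24731 m.

1.247 m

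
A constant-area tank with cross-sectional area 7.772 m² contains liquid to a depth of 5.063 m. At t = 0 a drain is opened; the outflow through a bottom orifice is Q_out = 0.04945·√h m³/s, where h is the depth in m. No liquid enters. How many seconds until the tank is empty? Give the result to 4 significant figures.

With no inflow, A dh/dt = −0.04945 √h.
This is separable: 2 d(√h)/dt = −0.04945/A, so √h = √h₀ − (0.04945/(2A)) t.
Set h = 0: 2√h₀ = (0.04945/A) t_empty ⇒ t_empty = 2A√h₀/0.04945.
t_empty = 2·7.772·√5.063/0.04945 = 15.5440·2.25011/0.04945 = 707.295 s.

707.3 s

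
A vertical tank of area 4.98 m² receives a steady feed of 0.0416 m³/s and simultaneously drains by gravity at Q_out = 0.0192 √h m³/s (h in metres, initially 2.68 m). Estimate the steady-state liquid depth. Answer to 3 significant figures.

A dh/dt = Q_in − 0.0192 √h. Steady state requires inflow = outflow:
Q_in = 0.0192 √h_ss ⇒ √h_ss = 0.0416/0.0192 = 2.1667.
h_ss = 2.1667² = 4.6944 m. (Since h₀ = 2.68 m < h_ss, the level will rise toward this value.)

4.69 m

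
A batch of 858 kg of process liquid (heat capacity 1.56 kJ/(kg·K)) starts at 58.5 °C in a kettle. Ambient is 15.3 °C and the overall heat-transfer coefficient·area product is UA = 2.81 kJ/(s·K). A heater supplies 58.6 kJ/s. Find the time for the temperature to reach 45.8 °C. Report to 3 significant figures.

400 s

M c_p dT/dt = −UA(T − T_amb) + Q̇.
τ = M c_p/UA = 476.33 s; T_ss = T_amb + Q̇/UA = 15.3 + 58.6/2.81 = 36.154 °C.
T(t) = T_ss + (T₀ − T_ss)e^(−t/τ); set T = 45.8:
t = −τ ln[(T − T_ss)/(T₀ − T_ss)] = −476.33 · ln(0.43166) = 400.17 s.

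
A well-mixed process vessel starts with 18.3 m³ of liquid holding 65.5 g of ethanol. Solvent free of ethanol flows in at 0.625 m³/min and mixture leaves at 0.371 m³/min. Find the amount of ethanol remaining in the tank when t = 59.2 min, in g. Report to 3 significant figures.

Let m(t) be the amount of ethanol. Volume: V(t) = V₀ + (Q_in − Q_out) t = 18.3 + 0.25400 t; V(59.2) = 33.337 m³.
Species balance (pure solvent in): dm/dt = −Q_out · m/V(t).
Separate: dm/m = −Q_out dt/V(t) ⇒ ln(m/m₀) = −(Q_out/(Q_in−Q_out)) ln(V/V₀).
m = m₀ (V₀/V)^(Q_out/(Q_in−Q_out)) = 65.5 × (18.3/33.337)^(1.4606) = 27.276 g.

27.3 g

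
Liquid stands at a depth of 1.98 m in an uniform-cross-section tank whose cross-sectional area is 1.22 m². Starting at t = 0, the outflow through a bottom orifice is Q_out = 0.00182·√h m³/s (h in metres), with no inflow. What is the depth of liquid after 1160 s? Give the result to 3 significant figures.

0.294 m

With no inflow, A dh/dt = −0.00182 √h.
Separate and integrate: 2(√h − √h₀) = −(0.00182/A) t.
√h = √1.98 − 0.00182·1160/(2·1.22) = 1.4071 − 0.86525 = 0.54188.
h = 0.54188² = 0.29363 m.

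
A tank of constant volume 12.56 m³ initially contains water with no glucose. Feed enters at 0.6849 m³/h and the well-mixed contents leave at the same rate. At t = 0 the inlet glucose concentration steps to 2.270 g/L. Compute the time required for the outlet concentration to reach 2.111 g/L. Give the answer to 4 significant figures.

Unsteady species balance (constant V, well mixed): V dC/dt = Q(C_in − C), so τ = V/Q = 18.3384 h.
C(t) = C_in + (C₀ − C_in) e^(−t/τ). Set C = 2.111 and solve for t:
e^(−t/τ) = (C − C_in)/(C₀ − C_in) = (2.111 − 2.270)/(0 − 2.270) = 0.0700441
t = −τ ln(…) = 18.3384 × 2.65863 = 48.7552 h.

48.76 h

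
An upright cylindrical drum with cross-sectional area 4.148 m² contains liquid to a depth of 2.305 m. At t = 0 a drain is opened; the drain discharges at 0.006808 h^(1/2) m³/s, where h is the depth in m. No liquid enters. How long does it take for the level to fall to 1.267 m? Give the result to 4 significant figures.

478.4 s

With no inflow, A dh/dt = −0.006808 √h.
∫ h^(−1/2) dh = −(0.006808/A) ∫ dt, giving 2√h = 2√h₀ − (0.006808/A) t.
t = 2A(√h₀ − √h)/0.006808 = 2·4.148·(√2.305 − √1.267)/0.006808
  = 8.29600 × (1.51822 − 1.12561) / 0.006808 = 478.423 s.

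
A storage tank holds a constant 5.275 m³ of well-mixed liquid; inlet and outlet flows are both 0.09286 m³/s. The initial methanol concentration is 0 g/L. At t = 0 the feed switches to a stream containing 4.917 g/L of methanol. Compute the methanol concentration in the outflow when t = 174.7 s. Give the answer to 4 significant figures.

Mass balance on the solute (V constant): V dC/dt = Q(C_in − C).
So dC/dt = (C_in − C)/τ with τ = V/Q = 5.275/0.09286 = 56.8059 s.
Integrating: C(t) = C_in + (C₀ − C_in) e^(−t/τ).
C(174.7) = 4.917 + (0 − 4.917)·e^(−174.7/56.8059) = 4.917 + (-4.91700)·0.0461720 = 4.68997 g/L.

4.690 g/L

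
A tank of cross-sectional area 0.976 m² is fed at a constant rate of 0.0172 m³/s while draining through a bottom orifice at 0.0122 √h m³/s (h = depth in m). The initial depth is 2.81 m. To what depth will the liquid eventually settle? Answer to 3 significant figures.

A dh/dt = Q_in − 0.0122 √h. Steady state requires inflow = outflow:
Q_in = 0.0122 √h_ss ⇒ √h_ss = 0.0172/0.0122 = 1.4098.
h_ss = 1.4098² = 1.9876 m. (Since h₀ = 2.81 m > h_ss, the level will fall toward this value.)

1.99 m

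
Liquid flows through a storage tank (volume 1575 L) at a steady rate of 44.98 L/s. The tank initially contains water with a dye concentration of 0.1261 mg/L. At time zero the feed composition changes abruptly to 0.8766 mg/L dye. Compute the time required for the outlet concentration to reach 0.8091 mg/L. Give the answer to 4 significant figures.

84.34 s

Species balance: V dC/dt = Q(C_in − C) ⇒ τ = V/Q = 35.0156 s.
C(t) = C_in + (C₀ − C_in) e^(−t/τ). Set C = 0.8091 and solve for t:
e^(−t/τ) = (C − C_in)/(C₀ − C_in) = (0.8091 − 0.8766)/(0.1261 − 0.8766) = 0.0899400
t = −τ ln(…) = 35.0156 × 2.40861 = 84.3389 s.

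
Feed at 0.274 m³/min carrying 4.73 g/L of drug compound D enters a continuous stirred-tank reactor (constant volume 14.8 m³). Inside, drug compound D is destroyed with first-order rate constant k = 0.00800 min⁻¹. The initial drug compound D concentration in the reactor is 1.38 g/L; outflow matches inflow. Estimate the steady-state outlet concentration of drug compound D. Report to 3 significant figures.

Accumulation = in − out − consumed: V dC/dt = Q C_in − Q C − k V C.
Steady state (dC/dt = 0): C_ss = Q C_in/(Q + kV) = C_in/(1 + kV/Q).
C_ss = 0.274·4.73/(0.274 + 0.00800·14.8) = 1.2960/0.39240 = 3.3028 g/L.

3.30 g/L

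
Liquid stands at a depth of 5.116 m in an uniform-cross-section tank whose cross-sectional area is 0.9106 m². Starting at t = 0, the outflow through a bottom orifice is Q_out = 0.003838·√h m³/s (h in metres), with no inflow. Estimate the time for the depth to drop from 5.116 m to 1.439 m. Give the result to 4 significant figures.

Volume balance on the tank: A dh/dt = −0.003838 √h.
Separate and integrate: 2(√h − √h₀) = −(0.003838/A) t.
t = 2A(√h₀ − √h)/0.003838 = 2·0.9106·(√5.116 − √1.439)/0.003838
  = 1.82120 × (2.26186 − 1.19958) / 0.003838 = 504.068 s.

504.1 s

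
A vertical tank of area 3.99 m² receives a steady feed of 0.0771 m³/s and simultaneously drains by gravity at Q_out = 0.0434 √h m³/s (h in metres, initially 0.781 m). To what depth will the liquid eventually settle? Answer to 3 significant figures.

3.16 m

Level balance: A dh/dt = 0.0771 − 0.0434 √h. Setting dh/dt = 0:
Q_in = 0.0434 √h_ss ⇒ √h_ss = 0.0771/0.0434 = 1.7765.
h_ss = 1.7765² = 3.1559 m. (Since h₀ = 0.781 m < h_ss, the level will rise toward this value.)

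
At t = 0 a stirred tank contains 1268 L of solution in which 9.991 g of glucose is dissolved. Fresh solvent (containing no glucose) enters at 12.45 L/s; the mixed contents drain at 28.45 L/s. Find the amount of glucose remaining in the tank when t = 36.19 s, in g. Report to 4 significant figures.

Total volume: dV/dt = Q_in − Q_out = -16.0000 L/s, so V(t) = 1268 − 16.0000 t and V(36.19) = 688.960 L.
Species balance (pure solvent in): dm/dt = −Q_out · m/V(t).
Separate: dm/m = −Q_out dt/V(t) ⇒ ln(m/m₀) = −(Q_out/(Q_in−Q_out)) ln(V/V₀).
m = m₀ (V₀/V)^(Q_out/(Q_in−Q_out)) = 9.991 × (1268/688.960)^(-1.77812) = 3.37706 g.

3.377 g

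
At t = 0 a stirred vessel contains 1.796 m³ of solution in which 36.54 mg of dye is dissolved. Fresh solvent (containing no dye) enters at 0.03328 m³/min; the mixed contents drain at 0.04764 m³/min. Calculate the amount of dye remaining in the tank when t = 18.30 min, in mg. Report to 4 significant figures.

21.62 mg

Let m(t) be the amount of dye. Volume: V(t) = V₀ + (Q_in − Q_out) t = 1.796 − 0.0143600 t; V(18.30) = 1.53321 m³.
Solute balance: dm/dt = 0 − Q_out C = −Q_out m/V(t).
dm/m = −Q_out dt/(V₀ − 0.0143600 t); integrating gives ln(m/m₀) = −(Q_out/(Q_in−Q_out)) ln(V/V₀).
m = m₀ (V₀/V)^(Q_out/(Q_in−Q_out)) = 36.54 × (1.796/1.53321)^(-3.31755) = 21.6192 mg.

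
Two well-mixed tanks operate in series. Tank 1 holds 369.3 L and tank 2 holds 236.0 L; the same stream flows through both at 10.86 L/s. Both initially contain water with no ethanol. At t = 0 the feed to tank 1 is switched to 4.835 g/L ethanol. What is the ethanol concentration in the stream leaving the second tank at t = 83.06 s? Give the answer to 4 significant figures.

Time constants: τᵢ = Vᵢ/Q for each well-mixed tank.
τ₁ = 369.3/10.86 = 34.0055 s; τ₂ = 236.0/10.86 = 21.7311 s.
Tank 1: C₁ = C_in(1 − e^(−t/τ₁)). Tank 2 (τ₁ ≠ τ₂): C₂ = C_in[1 − (τ₁ e^(−t/τ₁) − τ₂ e^(−t/τ₂))/(τ₁ − τ₂)].
At t = 83.06: e^(−t/τ₁) = 0.0869394, e^(−t/τ₂) = 0.0218803.
C₂ = 4.835·[1 − (34.0055·0.0869394 − 21.7311·0.0218803)/(12.2744)] = 4.835·0.797877 = 3.85774 g/L.

3.858 g/L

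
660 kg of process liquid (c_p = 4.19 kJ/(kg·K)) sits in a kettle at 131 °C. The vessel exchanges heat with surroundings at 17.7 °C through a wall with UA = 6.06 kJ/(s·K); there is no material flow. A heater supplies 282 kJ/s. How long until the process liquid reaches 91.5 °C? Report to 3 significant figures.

First-law balance (no shaft work): M c_p dT/dt = −UA(T − T_amb) + Q̇.
τ = M c_p/UA = 456.34 s; T_ss = T_amb + Q̇/UA = 17.7 + 282/6.06 = 64.235 °C.
T(t) = T_ss + (T₀ − T_ss)e^(−t/τ); set T = 91.5:
t = −τ ln[(T − T_ss)/(T₀ − T_ss)] = −456.34 · ln(0.40838) = 408.68 s.

409 s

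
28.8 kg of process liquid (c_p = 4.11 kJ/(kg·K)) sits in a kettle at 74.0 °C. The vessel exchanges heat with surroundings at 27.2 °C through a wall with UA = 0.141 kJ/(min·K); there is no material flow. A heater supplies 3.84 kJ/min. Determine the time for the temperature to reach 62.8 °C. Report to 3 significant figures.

713 min

Lumped-capacitance energy balance: M c_p dT/dt = UA(T_amb − T) + Q̇.
τ = M c_p/UA = 839.49 min; T_ss = T_amb + Q̇/UA = 27.2 + 3.84/0.141 = 54.434 °C.
T(t) = T_ss + (T₀ − T_ss)e^(−t/τ); set T = 62.8:
t = −τ ln[(T − T_ss)/(T₀ − T_ss)] = −839.49 · ln(0.42758) = 713.25 min.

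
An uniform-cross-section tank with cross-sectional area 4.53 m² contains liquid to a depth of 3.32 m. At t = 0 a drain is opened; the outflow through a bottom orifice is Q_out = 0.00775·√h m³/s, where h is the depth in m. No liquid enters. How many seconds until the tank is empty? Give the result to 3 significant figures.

With no inflow, A dh/dt = −0.00775 √h.
Separate and integrate: 2(√h − √h₀) = −(0.00775/A) t.
Tank is empty when √h = 0: t_empty = 2A√h₀/0.00775.
t_empty = 2·4.53·√3.32/0.00775 = 9.0600·1.8221/0.00775 = 2130.1 s.

2130 s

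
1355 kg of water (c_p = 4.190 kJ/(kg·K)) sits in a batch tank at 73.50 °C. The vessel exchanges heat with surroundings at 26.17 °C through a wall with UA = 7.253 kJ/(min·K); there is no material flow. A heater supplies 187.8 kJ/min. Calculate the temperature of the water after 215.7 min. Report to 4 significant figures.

68.34 °C

Lumped-capacitance energy balance: M c_p dT/dt = UA(T_amb − T) + Q̇.
dT/dt = (T_ss − T)/τ with T_ss = T_amb + Q̇/UA = 26.17 + 187.8/7.253 = 52.0627 °C, τ = M c_p/UA = 1355·4.190/7.253 = 782.773 min.
Integrating: T(t) = T_ss + (T₀ − T_ss) e^(−t/τ).
T(215.7) = 52.0627 + (21.4373)·0.759148 = 68.3368 °C.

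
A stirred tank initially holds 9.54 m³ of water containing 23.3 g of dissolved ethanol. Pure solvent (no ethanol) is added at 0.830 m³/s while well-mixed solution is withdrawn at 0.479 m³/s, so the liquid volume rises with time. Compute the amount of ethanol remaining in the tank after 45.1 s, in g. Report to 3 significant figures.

6.13 g

Let m(t) be the amount of ethanol. Volume: V(t) = V₀ + (Q_in − Q_out) t = 9.54 + 0.35100 t; V(45.1) = 25.370 m³.
Species balance (pure solvent in): dm/dt = −Q_out · m/V(t).
dm/m = −Q_out dt/(V₀ + 0.35100 t); integrating gives ln(m/m₀) = −(Q_out/(Q_in−Q_out)) ln(V/V₀).
m = m₀ (V₀/V)^(Q_out/(Q_in−Q_out)) = 23.3 × (9.54/25.370)^(1.3647) = 6.1331 g.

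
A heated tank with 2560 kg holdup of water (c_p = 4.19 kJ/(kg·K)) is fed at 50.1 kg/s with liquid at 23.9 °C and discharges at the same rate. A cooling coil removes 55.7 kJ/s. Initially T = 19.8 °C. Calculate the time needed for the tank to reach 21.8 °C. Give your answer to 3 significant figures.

37.7 s

Heat balance on the well-mixed liquid: M c_p dT/dt = ṁ c_p (T_in − T) − 55.7.
τ = M/ṁ = 51.098 s; T_ss = T_in − Q̇/(ṁ c_p) = 23.635 °C.
T(t) = T_ss + (T₀ − T_ss) e^(−t/τ). Set T = 21.8:
e^(−t/τ) = (21.8 − 23.635)/(19.8 − 23.635) = 0.47844
t = −51.098 · ln(0.47844) = 37.670 s.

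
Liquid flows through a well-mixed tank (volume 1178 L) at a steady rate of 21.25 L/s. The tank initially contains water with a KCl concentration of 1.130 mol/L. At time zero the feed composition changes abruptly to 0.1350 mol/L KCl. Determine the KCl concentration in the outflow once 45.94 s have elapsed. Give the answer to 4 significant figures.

0.5694 mol/L

Transient balance on the dissolved component: V dC/dt = Q(C_in − C).
Rewrite as dC/dt + C/τ = C_in/τ, τ = V/Q = 55.4353 s.
This is linear first-order; C(t) = C_in + (C₀ − C_in) e^(−t/τ).
C(45.94) = 0.1350 + (1.130 − 0.1350)·e^(−45.94/55.4353) = 0.1350 + (0.995000)·0.436610 = 0.569427 mol/L.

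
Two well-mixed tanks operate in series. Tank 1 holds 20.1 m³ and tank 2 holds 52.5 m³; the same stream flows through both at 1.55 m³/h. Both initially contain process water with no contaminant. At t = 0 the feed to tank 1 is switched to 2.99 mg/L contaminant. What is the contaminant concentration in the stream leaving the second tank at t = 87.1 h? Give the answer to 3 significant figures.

Each tank obeys Vᵢ dCᵢ/dt = Q(Cᵢ₋₁ − Cᵢ), so τᵢ = Vᵢ/Q.
τ₁ = 20.1/1.55 = 12.968 h; τ₂ = 52.5/1.55 = 33.871 h.
Tank 1: C₁ = C_in(1 − e^(−t/τ₁)). Tank 2 (τ₁ ≠ τ₂): C₂ = C_in[1 − (τ₁ e^(−t/τ₁) − τ₂ e^(−t/τ₂))/(τ₁ − τ₂)].
At t = 87.1: e^(−t/τ₁) = 0.0012106, e^(−t/τ₂) = 0.076419.
C₂ = 2.99·[1 − (12.968·0.0012106 − 33.871·0.076419)/(-20.903)] = 2.99·0.87692 = 2.6220 mg/L.

2.62 mg/L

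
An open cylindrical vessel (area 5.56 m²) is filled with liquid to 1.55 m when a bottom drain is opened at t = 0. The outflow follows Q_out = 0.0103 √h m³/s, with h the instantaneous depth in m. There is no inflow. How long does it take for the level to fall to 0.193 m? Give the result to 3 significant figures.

With no inflow, A dh/dt = −0.0103 √h.
∫ h^(−1/2) dh = −(0.0103/A) ∫ dt, giving 2√h = 2√h₀ − (0.0103/A) t.
t = 2A(√h₀ − √h)/0.0103 = 2·5.56·(√1.55 − √0.193)/0.0103
  = 11.120 × (1.2450 − 0.43932) / 0.0103 = 869.81 s.

870 s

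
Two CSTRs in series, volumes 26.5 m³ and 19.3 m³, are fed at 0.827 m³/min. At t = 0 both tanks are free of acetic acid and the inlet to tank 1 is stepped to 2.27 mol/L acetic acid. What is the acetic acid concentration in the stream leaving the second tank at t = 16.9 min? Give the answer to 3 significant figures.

Species balance on tank i: dCᵢ/dt = (Cᵢ₋₁ − Cᵢ)/τᵢ with τᵢ = Vᵢ/Q.
τ₁ = 26.5/0.827 = 32.044 min; τ₂ = 19.3/0.827 = 23.337 min.
Tank 1: C₁ = C_in(1 − e^(−t/τ₁)). Tank 2 (τ₁ ≠ τ₂): C₂ = C_in[1 − (τ₁ e^(−t/τ₁) − τ₂ e^(−t/τ₂))/(τ₁ − τ₂)].
At t = 16.9: e^(−t/τ₁) = 0.59013, e^(−t/τ₂) = 0.48473.
C₂ = 2.27·[1 − (32.044·0.59013 − 23.337·0.48473)/(8.7062)] = 2.27·0.12733 = 0.28904 mol/L.

0.289 mol/L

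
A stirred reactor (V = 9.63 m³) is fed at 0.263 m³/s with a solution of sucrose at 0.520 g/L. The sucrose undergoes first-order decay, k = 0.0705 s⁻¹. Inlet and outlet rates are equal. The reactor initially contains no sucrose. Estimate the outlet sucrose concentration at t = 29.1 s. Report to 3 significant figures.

0.137 g/L

Species balance: V dC/dt = Q C_in − Q C − k V C.
This is linear with rate a = Q/V + k = 0.097810 s⁻¹.
C_ss = Q C_in/(Q + kV) = 0.14519 g/L; C(t) = C_ss + (C₀ − C_ss) e^(−a t).
C(29.1) = 0.14519 + (-0.14519)·e^(−0.097810·29.1) = 0.14519 + (-0.14519)·0.058060 = 0.13676 g/L.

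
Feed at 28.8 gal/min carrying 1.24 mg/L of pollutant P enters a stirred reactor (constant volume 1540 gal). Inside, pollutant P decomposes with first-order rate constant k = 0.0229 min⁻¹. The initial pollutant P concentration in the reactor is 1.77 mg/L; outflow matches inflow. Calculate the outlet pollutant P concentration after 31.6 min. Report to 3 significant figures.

0.883 mg/L

Species balance: V dC/dt = Q C_in − Q C − k V C.
dC/dt = (Q/V) C_in − (Q/V + k) C; effective rate a = Q/V + k = 0.018701 + 0.0229 = 0.041601 min⁻¹.
C_ss = Q C_in/(Q + kV) = 0.55743 mg/L; C(t) = C_ss + (C₀ − C_ss) e^(−a t).
C(31.6) = 0.55743 + (1.2126)·e^(−0.041601·31.6) = 0.55743 + (1.2126)·0.26858 = 0.88310 mg/L.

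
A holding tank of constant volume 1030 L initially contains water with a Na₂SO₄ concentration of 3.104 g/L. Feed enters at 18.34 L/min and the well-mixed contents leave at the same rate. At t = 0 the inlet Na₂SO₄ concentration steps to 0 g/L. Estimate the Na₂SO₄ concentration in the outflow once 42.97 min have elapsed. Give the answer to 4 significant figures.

Unsteady species balance (constant V, well mixed): V dC/dt = Q(C_in − C).
So dC/dt = (C_in − C)/τ with τ = V/Q = 1030/18.34 = 56.1614 min.
This is linear first-order; C(t) = C_in + (C₀ − C_in) e^(−t/τ).
C(42.97) = 0 + (3.104 − 0)·e^(−42.97/56.1614) = 0 + (3.10400)·0.465280 = 1.44423 g/L.

1.444 g/L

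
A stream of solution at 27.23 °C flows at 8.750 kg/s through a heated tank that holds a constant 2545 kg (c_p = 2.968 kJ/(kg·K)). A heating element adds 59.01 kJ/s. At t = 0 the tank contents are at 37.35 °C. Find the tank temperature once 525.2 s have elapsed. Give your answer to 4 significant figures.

30.79 °C

Energy balance: M c_p dT/dt = ṁ c_p (T_in − T) + 59.01.
τ = M/ṁ = 290.857 s; T_ss = T_in + Q̇/(ṁ c_p) = 27.23 + 59.01/(8.750·2.968) = 29.5022 °C.
T approaches T_ss exponentially: T(t) = T_ss + (T₀ − T_ss) e^(−t/τ).
T(525.2) = 29.5022 + (7.84776)·e^(−525.2/290.857) = 29.5022 + (7.84776)·0.164360 = 30.7921 °C.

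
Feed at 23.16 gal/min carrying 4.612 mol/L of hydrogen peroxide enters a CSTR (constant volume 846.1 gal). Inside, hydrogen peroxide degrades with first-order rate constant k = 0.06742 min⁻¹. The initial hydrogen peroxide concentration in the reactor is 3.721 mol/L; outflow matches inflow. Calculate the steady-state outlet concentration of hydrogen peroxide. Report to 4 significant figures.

Accumulation = in − out − consumed: V dC/dt = Q C_in − Q C − k V C.
Steady state (dC/dt = 0): C_ss = Q C_in/(Q + kV) = C_in/(1 + kV/Q).
C_ss = 23.16·4.612/(23.16 + 0.06742·846.1) = 106.814/80.2041 = 1.33178 mol/L.

1.332 mol/L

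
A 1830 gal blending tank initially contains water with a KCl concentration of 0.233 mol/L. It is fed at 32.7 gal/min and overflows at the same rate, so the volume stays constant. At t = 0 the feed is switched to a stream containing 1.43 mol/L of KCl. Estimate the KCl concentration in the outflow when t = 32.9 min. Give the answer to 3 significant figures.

Unsteady species balance (constant V, well mixed): V dC/dt = Q(C_in − C).
So dC/dt = (C_in − C)/τ with τ = V/Q = 1830/32.7 = 55.963 min.
This is linear first-order; C(t) = C_in + (C₀ − C_in) e^(−t/τ).
C(32.9) = 1.43 + (0.233 − 1.43)·e^(−32.9/55.963) = 1.43 + (-1.1970)·0.55550 = 0.76507 mol/L.

0.765 mol/L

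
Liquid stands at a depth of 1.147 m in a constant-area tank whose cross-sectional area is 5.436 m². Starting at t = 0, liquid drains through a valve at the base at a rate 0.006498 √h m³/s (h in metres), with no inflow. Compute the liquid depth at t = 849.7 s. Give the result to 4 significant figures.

0.3171 m

A dh/dt = −Q_out = −0.006498 √h.
This is separable: 2 d(√h)/dt = −0.006498/A, so √h = √h₀ − (0.006498/(2A)) t.
√h = √1.147 − 0.006498·849.7/(2·5.436) = 1.07098 − 0.507850 = 0.563130.
h = 0.563130² = 0.317116 m.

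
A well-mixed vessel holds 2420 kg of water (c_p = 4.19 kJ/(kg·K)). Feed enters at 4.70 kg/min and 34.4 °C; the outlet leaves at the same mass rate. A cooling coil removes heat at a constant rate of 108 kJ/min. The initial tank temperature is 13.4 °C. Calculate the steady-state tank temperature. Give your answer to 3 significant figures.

Heat balance on the well-mixed liquid: M c_p dT/dt = ṁ c_p (T_in − T) − 108.
At steady state dT/dt = 0 ⇒ T_ss = T_in − Q̇/(ṁ c_p) = 34.4 − 108/(4.70·4.19) = 28.916 °C.

28.9 °C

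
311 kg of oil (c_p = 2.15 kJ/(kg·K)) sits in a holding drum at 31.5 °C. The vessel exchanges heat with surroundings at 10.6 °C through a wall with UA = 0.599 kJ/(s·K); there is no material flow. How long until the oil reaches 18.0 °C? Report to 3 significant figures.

M c_p dT/dt = −UA(T − T_amb).
τ = M c_p/UA = 1116.3 s; T_ss = T_amb = 10.600 °C.
T(t) = T_ss + (T₀ − T_ss)e^(−t/τ); set T = 18.0:
t = −τ ln[(T − T_ss)/(T₀ − T_ss)] = −1116.3 · ln(0.35407) = 1159.0 s.

1160 s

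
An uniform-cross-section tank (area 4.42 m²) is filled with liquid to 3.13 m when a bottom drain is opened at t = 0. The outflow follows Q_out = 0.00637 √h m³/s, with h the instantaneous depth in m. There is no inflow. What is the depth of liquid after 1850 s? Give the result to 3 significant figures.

A dh/dt = −Q_out = −0.00637 √h.
Separate and integrate: 2(√h − √h₀) = −(0.00637/A) t.
√h = √3.13 − 0.00637·1850/(2·4.42) = 1.7692 − 1.3331 = 0.43609.
h = 0.43609² = 0.19018 m.

0.190 m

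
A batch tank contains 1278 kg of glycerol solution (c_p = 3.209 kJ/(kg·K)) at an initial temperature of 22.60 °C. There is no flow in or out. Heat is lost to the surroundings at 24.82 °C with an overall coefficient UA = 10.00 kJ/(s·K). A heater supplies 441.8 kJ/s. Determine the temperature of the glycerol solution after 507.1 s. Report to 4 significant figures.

M c_p dT/dt = −UA(T − T_amb) + Q̇.
dT/dt = (T_ss − T)/τ with T_ss = T_amb + Q̇/UA = 24.82 + 441.8/10.00 = 69.0000 °C, τ = M c_p/UA = 1278·3.209/10.00 = 410.110 s.
T approaches T_ss exponentially: T(t) = T_ss + (T₀ − T_ss) e^(−t/τ).
T(507.1) = 69.0000 + (-46.4000)·0.290400 = 55.5255 °C.

55.53 °C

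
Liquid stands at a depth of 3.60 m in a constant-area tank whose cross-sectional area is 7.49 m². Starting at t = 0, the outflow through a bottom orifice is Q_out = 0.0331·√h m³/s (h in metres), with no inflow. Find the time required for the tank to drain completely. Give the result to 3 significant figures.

859 s

A dh/dt = −Q_out = −0.0331 √h.
Separate and integrate: 2(√h − √h₀) = −(0.0331/A) t.
Tank is empty when √h = 0: t_empty = 2A√h₀/0.0331.
t_empty = 2·7.49·√3.60/0.0331 = 14.980·1.8974/0.0331 = 858.69 s.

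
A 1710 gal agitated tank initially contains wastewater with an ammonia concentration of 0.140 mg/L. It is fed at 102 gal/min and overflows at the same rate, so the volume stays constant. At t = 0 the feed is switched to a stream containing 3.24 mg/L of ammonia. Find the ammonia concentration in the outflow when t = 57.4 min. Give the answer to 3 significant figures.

Accumulation = in − out for the solute gives V dC/dt = Q(C_in − C).
Rewrite as dC/dt + C/τ = C_in/τ, τ = V/Q = 16.765 min.
Integrating: C(t) = C_in + (C₀ − C_in) e^(−t/τ).
C(57.4) = 3.24 + (0.140 − 3.24)·e^(−57.4/16.765) = 3.24 + (-3.1000)·0.032586 = 3.1390 mg/L.

3.14 mg/L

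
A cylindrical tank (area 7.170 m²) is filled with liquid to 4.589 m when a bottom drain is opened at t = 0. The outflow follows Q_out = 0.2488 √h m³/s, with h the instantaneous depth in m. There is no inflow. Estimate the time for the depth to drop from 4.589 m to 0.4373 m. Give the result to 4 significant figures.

Accumulation of liquid (constant cross-section A): A dh/dt = −0.2488 √h.
∫ h^(−1/2) dh = −(0.2488/A) ∫ dt, giving 2√h = 2√h₀ − (0.2488/A) t.
t = 2A(√h₀ − √h)/0.2488 = 2·7.170·(√4.589 − √0.4373)/0.2488
  = 14.3400 × (2.14220 − 0.661287) / 0.2488 = 85.3546 s.

85.35 s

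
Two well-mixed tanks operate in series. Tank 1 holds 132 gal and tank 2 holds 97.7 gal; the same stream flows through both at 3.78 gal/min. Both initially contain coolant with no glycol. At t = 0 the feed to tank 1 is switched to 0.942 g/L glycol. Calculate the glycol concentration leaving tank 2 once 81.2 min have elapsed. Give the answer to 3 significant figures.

0.704 g/L

Species balance on tank i: dCᵢ/dt = (Cᵢ₋₁ − Cᵢ)/τᵢ with τᵢ = Vᵢ/Q.
τ₁ = 132/3.78 = 34.921 min; τ₂ = 97.7/3.78 = 25.847 min.
Tank 1: C₁ = C_in(1 − e^(−t/τ₁)). Tank 2 (τ₁ ≠ τ₂): C₂ = C_in[1 − (τ₁ e^(−t/τ₁) − τ₂ e^(−t/τ₂))/(τ₁ − τ₂)].
At t = 81.2: e^(−t/τ₁) = 0.097757, e^(−t/τ₂) = 0.043213.
C₂ = 0.942·[1 − (34.921·0.097757 − 25.847·0.043213)/(9.0741)] = 0.942·0.74688 = 0.70356 g/L.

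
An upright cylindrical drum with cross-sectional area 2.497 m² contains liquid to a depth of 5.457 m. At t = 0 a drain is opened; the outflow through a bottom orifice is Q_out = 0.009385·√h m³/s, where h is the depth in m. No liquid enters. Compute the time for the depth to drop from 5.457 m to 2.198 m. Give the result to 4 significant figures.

Mass balance (ρ constant): A dh/dt = −0.009385 √h.
∫ h^(−1/2) dh = −(0.009385/A) ∫ dt, giving 2√h = 2√h₀ − (0.009385/A) t.
t = 2A(√h₀ − √h)/0.009385 = 2·2.497·(√5.457 − √2.198)/0.009385
  = 4.99400 × (2.33602 − 1.48257) / 0.009385 = 454.146 s.

454.1 s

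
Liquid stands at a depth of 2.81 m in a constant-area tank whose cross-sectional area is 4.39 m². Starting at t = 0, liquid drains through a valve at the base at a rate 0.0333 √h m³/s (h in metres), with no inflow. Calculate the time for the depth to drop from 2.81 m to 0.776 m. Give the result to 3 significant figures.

210 s

Volume balance on the tank: A dh/dt = −0.0333 √h.
This is separable: 2 d(√h)/dt = −0.0333/A, so √h = √h₀ − (0.0333/(2A)) t.
t = 2A(√h₀ − √h)/0.0333 = 2·4.39·(√2.81 − √0.776)/0.0333
  = 8.7800 × (1.6763 − 0.88091) / 0.0333 = 209.72 s.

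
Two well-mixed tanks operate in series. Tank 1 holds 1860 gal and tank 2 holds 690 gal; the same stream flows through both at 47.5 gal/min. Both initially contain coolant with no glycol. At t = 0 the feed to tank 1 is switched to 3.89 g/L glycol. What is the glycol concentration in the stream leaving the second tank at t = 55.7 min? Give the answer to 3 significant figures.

Species balance on tank i: dCᵢ/dt = (Cᵢ₋₁ − Cᵢ)/τᵢ with τᵢ = Vᵢ/Q.
τ₁ = 1860/47.5 = 39.158 min; τ₂ = 690/47.5 = 14.526 min.
Tank 1: C₁ = C_in(1 − e^(−t/τ₁)). Tank 2 (τ₁ ≠ τ₂): C₂ = C_in[1 − (τ₁ e^(−t/τ₁) − τ₂ e^(−t/τ₂))/(τ₁ − τ₂)].
At t = 55.7: e^(−t/τ₁) = 0.24112, e^(−t/τ₂) = 0.021614.
C₂ = 3.89·[1 − (39.158·0.24112 − 14.526·0.021614)/(24.632)] = 3.89·0.62942 = 2.4485 g/L.

2.45 g/L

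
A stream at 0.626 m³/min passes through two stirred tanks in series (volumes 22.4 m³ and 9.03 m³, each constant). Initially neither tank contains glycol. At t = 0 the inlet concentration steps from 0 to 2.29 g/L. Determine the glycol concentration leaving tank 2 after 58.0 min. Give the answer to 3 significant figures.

Time constants: τᵢ = Vᵢ/Q for each well-mixed tank.
τ₁ = 22.4/0.626 = 35.783 min; τ₂ = 9.03/0.626 = 14.425 min.
Tank 1: C₁ = C_in(1 − e^(−t/τ₁)). Tank 2 (τ₁ ≠ τ₂): C₂ = C_in[1 − (τ₁ e^(−t/τ₁) − τ₂ e^(−t/τ₂))/(τ₁ − τ₂)].
At t = 58.0: e^(−t/τ₁) = 0.19772, e^(−t/τ₂) = 0.017938.
C₂ = 2.29·[1 − (35.783·0.19772 − 14.425·0.017938)/(21.358)] = 2.29·0.68085 = 1.5592 g/L.

1.56 g/L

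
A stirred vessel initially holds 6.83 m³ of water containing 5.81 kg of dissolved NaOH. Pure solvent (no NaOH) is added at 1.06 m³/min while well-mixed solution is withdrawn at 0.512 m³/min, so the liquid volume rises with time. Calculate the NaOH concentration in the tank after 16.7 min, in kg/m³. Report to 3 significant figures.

0.164 kg/m³

Total volume: dV/dt = Q_in − Q_out = 0.54800 m³/min, so V(t) = 6.83 + 0.54800 t and V(16.7) = 15.982 m³.
No NaOH enters, so dm/dt = −Q_out · (m/V).
dm/m = −Q_out dt/(V₀ + 0.54800 t); integrating gives ln(m/m₀) = −(Q_out/(Q_in−Q_out)) ln(V/V₀).
m = m₀ (V₀/V)^(Q_out/(Q_in−Q_out)) = 5.81 × (6.83/15.982)^(0.93431) = 2.6256 kg.
C = m/V = 2.6256/15.982 = 0.16429 kg/m³.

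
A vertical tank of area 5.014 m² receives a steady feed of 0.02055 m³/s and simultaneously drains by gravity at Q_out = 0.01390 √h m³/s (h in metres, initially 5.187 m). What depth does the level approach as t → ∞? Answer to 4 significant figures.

2.186 m

Level balance: A dh/dt = 0.02055 − 0.01390 √h. Setting dh/dt = 0:
Q_in = 0.01390 √h_ss ⇒ √h_ss = 0.02055/0.01390 = 1.47842.
h_ss = 1.47842² = 2.18572 m. (Since h₀ = 5.187 m > h_ss, the level will fall toward this value.)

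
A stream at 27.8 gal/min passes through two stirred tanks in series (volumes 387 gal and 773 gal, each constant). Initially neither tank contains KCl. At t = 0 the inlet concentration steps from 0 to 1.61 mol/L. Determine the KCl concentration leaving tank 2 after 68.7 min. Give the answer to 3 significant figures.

1.35 mol/L

Time constants: τᵢ = Vᵢ/Q for each well-mixed tank.
τ₁ = 387/27.8 = 13.921 min; τ₂ = 773/27.8 = 27.806 min.
Solving the cascade with C₁(0)=C₂(0)=0 gives C₂(t) = C_in[1 − (τ₁ e^(−t/τ₁) − τ₂ e^(−t/τ₂))/(τ₁ − τ₂)].
At t = 68.7: e^(−t/τ₁) = 0.0071902, e^(−t/τ₂) = 0.084525.
C₂ = 1.61·[1 − (13.921·0.0071902 − 27.806·0.084525)/(-13.885)] = 1.61·0.83794 = 1.3491 mol/L.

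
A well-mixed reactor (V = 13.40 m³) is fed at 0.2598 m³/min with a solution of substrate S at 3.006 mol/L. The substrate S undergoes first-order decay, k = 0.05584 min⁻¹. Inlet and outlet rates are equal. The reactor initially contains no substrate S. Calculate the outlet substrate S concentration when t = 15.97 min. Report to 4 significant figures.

Species balance: V dC/dt = Q C_in − Q C − k V C.
This is linear with rate a = Q/V + k = 0.0752281 min⁻¹.
C_ss = Q C_in/(Q + kV) = 0.774718 mol/L; C(t) = C_ss + (C₀ − C_ss) e^(−a t).
C(15.97) = 0.774718 + (-0.774718)·e^(−0.0752281·15.97) = 0.774718 + (-0.774718)·0.300775 = 0.541702 mol/L.

0.5417 mol/L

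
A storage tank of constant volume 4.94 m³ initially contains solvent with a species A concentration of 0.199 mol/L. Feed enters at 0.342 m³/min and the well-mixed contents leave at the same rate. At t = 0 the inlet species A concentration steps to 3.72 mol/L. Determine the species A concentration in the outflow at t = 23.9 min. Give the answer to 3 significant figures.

Transient balance on the dissolved component: V dC/dt = Q(C_in − C).
Time constant τ = V/Q = 4.94/0.342 = 14.444 min.
Integrating: C(t) = C_in + (C₀ − C_in) e^(−t/τ).
C(23.9) = 3.72 + (0.199 − 3.72)·e^(−23.9/14.444) = 3.72 + (-3.5210)·0.19117 = 3.0469 mol/L.

3.05 mol/L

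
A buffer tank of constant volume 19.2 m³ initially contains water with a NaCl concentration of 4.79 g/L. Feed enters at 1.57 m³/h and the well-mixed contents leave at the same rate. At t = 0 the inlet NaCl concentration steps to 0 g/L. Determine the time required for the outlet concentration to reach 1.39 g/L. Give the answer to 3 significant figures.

15.1 h

Accumulation = in − out for the solute gives V dC/dt = Q(C_in − C), so τ = V/Q = 12.229 h.
C(t) = C_in + (C₀ − C_in) e^(−t/τ). Set C = 1.39 and solve for t:
e^(−t/τ) = (C − C_in)/(C₀ − C_in) = (1.39 − 0)/(4.79 − 0) = 0.29019
t = −τ ln(…) = 12.229 × 1.2372 = 15.130 h.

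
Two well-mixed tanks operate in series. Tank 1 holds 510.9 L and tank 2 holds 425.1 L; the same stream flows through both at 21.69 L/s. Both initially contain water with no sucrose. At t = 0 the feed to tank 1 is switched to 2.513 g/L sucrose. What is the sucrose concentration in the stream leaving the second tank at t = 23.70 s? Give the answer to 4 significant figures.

0.7576 g/L

Time constants: τᵢ = Vᵢ/Q for each well-mixed tank.
τ₁ = 510.9/21.69 = 23.5546 s; τ₂ = 425.1/21.69 = 19.5989 s.
Tank 1: C₁ = C_in(1 − e^(−t/τ₁)). Tank 2 (τ₁ ≠ τ₂): C₂ = C_in[1 − (τ₁ e^(−t/τ₁) − τ₂ e^(−t/τ₂))/(τ₁ − τ₂)].
At t = 23.70: e^(−t/τ₁) = 0.365616, e^(−t/τ₂) = 0.298420.
C₂ = 2.513·[1 − (23.5546·0.365616 − 19.5989·0.298420)/(3.95574)] = 2.513·0.301460 = 0.757569 g/L.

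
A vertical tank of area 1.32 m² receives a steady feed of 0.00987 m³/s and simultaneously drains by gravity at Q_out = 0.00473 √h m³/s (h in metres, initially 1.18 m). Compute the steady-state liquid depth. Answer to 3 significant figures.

Level balance: A dh/dt = 0.00987 − 0.00473 √h. Setting dh/dt = 0:
Q_in = 0.00473 √h_ss ⇒ √h_ss = 0.00987/0.00473 = 2.0867.
h_ss = 2.0867² = 4.3542 m. (Since h₀ = 1.18 m < h_ss, the level will rise toward this value.)

4.35 m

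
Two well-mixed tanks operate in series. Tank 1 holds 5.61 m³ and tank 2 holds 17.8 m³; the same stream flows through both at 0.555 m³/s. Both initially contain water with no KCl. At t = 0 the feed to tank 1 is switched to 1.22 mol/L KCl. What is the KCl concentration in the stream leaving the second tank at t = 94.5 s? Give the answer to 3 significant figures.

1.13 mol/L

Each tank obeys Vᵢ dCᵢ/dt = Q(Cᵢ₋₁ − Cᵢ), so τᵢ = Vᵢ/Q.
τ₁ = 5.61/0.555 = 10.108 s; τ₂ = 17.8/0.555 = 32.072 s.
Tank 1: C₁ = C_in(1 − e^(−t/τ₁)). Tank 2 (τ₁ ≠ τ₂): C₂ = C_in[1 − (τ₁ e^(−t/τ₁) − τ₂ e^(−t/τ₂))/(τ₁ − τ₂)].
At t = 94.5: e^(−t/τ₁) = 8.7058e-05, e^(−t/τ₂) = 0.052524.
C₂ = 1.22·[1 − (10.108·8.7058e-05 − 32.072·0.052524)/(-21.964)] = 1.22·0.92334 = 1.1265 mol/L.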